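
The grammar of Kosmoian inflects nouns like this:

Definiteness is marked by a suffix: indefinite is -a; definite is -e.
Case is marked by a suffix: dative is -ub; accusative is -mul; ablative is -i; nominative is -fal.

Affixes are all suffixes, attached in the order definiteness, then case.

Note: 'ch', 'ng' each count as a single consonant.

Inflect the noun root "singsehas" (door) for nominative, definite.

singsehasefal

Attach definiteness definite -e → singsehase.
Attach case nominative -fal → singsehasefal.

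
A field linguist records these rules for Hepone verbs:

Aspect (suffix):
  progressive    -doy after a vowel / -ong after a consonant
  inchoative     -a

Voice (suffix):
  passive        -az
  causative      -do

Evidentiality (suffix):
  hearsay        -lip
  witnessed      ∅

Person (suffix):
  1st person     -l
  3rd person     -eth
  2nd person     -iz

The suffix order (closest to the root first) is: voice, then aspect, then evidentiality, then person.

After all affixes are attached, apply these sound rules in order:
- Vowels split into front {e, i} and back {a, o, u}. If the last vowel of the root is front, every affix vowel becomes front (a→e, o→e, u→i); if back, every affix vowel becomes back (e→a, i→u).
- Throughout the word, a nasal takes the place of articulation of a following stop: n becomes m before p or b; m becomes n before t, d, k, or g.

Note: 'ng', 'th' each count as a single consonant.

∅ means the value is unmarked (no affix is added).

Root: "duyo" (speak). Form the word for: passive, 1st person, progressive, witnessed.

Attach voice passive -az → duyoaz.
Attach aspect progressive -ong (after consonant 'z') → duyoazong.
evidentiality = witnessed: zero marking, form stays duyoazong.
Attach person 1st person -l → duyoazongl.
Vowel harmony: no change.
Nasal assimilation: no change.

duyoazongl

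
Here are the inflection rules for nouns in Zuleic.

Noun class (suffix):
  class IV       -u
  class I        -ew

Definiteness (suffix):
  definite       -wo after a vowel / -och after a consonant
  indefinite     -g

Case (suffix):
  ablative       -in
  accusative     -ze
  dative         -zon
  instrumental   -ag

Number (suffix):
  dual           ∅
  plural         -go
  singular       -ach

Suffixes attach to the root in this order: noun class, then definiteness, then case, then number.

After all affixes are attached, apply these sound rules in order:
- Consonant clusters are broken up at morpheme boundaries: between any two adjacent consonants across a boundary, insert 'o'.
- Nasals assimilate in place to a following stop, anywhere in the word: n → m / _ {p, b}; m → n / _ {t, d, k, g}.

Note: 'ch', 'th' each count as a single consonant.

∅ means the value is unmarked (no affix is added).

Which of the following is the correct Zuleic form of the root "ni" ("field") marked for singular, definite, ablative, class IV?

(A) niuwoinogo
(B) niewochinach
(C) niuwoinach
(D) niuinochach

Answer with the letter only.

Attach noun class class IV -u → niu.
Attach definiteness definite -wo (after vowel 'u') → niuwo.
Attach case ablative -in → niuwoin.
Attach number singular -ach → niuwoinach.
Epenthesis: no change.
Nasal assimilation: no change.
So the correct form is niuwoinach, option (C).
(D) niuinochach is wrong: it has the affixes in the wrong order.
(A) niuwoinogo is wrong: it uses plural instead of singular for number.
(B) niewochinach is wrong: it uses class I instead of class IV for noun class.

C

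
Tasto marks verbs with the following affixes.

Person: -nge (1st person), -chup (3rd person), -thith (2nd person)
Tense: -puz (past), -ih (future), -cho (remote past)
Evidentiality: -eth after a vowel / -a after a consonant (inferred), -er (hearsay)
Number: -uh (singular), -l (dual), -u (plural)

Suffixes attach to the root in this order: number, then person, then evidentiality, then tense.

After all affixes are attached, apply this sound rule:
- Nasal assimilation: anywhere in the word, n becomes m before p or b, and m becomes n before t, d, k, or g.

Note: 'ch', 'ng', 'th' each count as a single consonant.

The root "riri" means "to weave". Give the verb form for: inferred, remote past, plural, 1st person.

Attach number plural -u → ririu.
Attach person 1st person -nge → ririunge.
Attach evidentiality inferred -eth (after vowel 'e') → ririungeeth.
Attach tense remote past -cho → ririungeethcho.
Nasal assimilation: no change.

ririungeethcho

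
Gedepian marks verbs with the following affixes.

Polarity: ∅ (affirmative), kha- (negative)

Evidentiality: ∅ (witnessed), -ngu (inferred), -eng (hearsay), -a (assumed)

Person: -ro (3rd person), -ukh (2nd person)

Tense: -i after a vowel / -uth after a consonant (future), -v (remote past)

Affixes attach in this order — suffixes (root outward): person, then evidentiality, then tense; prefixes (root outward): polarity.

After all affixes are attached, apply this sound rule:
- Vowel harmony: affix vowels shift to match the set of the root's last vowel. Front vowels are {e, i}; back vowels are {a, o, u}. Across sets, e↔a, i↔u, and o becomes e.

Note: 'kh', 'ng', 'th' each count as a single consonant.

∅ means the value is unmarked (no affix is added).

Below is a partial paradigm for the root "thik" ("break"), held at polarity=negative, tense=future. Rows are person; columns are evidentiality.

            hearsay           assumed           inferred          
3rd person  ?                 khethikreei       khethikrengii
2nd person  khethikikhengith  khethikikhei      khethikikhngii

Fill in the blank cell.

Attach person 3rd person -ro → thikro.
Attach evidentiality hearsay -eng → thikroeng.
Attach polarity negative kha- → khathikroeng.
Attach tense future -uth (after consonant 'ng') → khathikroenguth.
Apply vowel harmony: khathikroenguth → khethikreengith.

khethikreengith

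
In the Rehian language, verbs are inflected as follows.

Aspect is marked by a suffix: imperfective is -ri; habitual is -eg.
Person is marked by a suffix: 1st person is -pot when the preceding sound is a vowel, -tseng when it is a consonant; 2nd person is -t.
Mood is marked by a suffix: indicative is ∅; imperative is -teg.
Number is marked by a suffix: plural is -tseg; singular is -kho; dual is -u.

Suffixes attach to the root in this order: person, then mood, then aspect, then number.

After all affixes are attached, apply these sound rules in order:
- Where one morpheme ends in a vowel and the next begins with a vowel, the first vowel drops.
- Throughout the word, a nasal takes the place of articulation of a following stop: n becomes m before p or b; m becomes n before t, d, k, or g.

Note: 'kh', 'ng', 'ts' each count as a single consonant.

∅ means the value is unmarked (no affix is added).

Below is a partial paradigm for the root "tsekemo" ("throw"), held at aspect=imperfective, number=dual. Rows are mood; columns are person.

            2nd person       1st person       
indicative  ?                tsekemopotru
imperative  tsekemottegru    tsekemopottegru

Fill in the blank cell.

Attach person 2nd person -t → tsekemot.
mood = indicative: zero marking, form stays tsekemot.
Attach aspect imperfective -ri → tsekemotri.
Attach number dual -u → tsekemotriu.
Apply vowel deletion: tsekemotriu → tsekemotru.
Nasal assimilation: no change.

tsekemotru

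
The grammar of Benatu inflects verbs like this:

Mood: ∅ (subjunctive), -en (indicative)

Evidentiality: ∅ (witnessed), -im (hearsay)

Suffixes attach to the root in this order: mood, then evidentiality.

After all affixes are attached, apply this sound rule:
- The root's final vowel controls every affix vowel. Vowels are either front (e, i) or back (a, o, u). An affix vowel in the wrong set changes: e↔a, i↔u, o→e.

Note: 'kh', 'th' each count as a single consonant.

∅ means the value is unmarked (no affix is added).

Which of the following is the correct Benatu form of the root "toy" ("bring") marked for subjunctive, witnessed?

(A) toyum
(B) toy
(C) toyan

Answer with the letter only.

B

mood = subjunctive: zero marking, form stays toy.
evidentiality = witnessed: zero marking, form stays toy.
Vowel harmony: no change.
So the correct form is toy, option (B).
(C) toyan is wrong: it uses indicative instead of subjunctive for mood.
(A) toyum is wrong: it uses hearsay instead of witnessed for evidentiality.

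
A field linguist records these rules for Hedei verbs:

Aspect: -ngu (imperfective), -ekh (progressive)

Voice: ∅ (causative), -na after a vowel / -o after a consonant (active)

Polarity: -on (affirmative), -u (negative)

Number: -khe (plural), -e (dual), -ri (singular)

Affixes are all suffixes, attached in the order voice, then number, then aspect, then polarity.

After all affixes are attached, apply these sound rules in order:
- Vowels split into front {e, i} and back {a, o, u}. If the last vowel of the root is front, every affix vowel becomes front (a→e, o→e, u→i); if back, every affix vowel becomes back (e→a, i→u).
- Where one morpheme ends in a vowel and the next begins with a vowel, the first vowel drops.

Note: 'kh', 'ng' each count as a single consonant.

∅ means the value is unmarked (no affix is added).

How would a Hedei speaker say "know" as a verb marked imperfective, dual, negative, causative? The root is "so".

sangu

voice = causative: zero marking, form stays so.
Attach number dual -e → soe.
Attach aspect imperfective -ngu → soengu.
Attach polarity negative -u → soenguu.
Apply vowel harmony: soenguu → soanguu.
Apply vowel deletion: soanguu → sangu.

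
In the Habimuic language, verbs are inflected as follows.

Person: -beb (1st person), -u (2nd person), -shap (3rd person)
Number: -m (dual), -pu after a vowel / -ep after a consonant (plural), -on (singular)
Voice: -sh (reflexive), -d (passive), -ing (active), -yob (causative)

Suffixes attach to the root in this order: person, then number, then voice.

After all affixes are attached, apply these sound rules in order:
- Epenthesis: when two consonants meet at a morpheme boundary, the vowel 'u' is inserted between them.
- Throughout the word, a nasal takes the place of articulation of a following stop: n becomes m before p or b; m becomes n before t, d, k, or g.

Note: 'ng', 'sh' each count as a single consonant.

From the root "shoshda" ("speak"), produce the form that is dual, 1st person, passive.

Attach person 1st person -beb → shoshdabeb.
Attach number dual -m → shoshdabebm.
Attach voice passive -d → shoshdabebmd.
Apply epenthesis: shoshdabebmd → shoshdabebumud.
Nasal assimilation: no change.

shoshdabebumud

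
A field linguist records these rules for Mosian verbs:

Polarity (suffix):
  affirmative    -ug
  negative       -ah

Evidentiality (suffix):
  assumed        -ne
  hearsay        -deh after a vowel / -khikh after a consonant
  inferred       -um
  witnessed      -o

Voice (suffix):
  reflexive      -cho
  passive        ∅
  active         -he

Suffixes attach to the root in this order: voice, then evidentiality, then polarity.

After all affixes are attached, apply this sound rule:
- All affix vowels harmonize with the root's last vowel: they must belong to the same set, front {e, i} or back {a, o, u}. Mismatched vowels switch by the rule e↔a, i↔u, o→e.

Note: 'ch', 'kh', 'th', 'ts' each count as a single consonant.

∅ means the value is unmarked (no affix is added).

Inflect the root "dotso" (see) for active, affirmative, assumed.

dotsohanaug

Attach voice active -he → dotsohe.
Attach evidentiality assumed -ne → dotsohene.
Attach polarity affirmative -ug → dotsoheneug.
Apply vowel harmony: dotsoheneug → dotsohanaug.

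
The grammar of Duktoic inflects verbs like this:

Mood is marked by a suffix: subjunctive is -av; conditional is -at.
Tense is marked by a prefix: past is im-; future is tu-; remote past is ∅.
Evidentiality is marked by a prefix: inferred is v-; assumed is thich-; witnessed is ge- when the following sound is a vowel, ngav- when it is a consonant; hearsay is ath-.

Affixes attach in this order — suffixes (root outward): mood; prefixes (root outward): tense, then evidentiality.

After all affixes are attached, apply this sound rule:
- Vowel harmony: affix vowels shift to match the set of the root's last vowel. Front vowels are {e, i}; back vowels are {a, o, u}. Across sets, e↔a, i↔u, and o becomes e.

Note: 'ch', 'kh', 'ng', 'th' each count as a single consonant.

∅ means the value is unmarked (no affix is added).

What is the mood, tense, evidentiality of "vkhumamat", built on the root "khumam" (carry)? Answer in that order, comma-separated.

Segment: v-khumam-at.
mood: -at → conditional.
tense: ∅ → remote past.
evidentiality: v- → inferred.

conditional, remote past, inferred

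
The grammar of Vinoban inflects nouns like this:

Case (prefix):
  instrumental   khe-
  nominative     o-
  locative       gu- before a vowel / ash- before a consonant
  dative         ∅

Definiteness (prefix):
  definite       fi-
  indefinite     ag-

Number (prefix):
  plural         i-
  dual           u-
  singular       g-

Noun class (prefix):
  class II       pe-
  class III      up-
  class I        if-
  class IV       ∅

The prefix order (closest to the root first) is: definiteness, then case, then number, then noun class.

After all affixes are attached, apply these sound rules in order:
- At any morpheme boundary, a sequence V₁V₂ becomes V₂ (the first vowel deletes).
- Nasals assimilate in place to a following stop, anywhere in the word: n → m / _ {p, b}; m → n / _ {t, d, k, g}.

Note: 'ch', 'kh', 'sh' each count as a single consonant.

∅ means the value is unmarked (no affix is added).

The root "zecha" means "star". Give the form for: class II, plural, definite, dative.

Attach definiteness definite fi- → fizecha.
case = dative: zero marking, form stays fizecha.
Attach number plural i- → ifizecha.
Attach noun class class II pe- → peifizecha.
Apply vowel deletion: peifizecha → pifizecha.
Nasal assimilation: no change.

pifizecha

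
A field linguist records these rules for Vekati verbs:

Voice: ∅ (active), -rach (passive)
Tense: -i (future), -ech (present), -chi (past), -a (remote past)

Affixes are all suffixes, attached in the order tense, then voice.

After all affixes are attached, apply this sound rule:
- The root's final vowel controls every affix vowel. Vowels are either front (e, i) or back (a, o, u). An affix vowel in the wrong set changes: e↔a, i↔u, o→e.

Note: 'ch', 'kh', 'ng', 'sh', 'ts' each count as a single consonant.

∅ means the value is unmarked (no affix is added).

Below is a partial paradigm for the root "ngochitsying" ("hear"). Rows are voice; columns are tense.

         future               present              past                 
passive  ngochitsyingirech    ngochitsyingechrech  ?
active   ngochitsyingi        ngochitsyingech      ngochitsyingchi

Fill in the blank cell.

ngochitsyingchirech

Attach tense past -chi → ngochitsyingchi.
Attach voice passive -rach → ngochitsyingchirach.
Apply vowel harmony: ngochitsyingchirach → ngochitsyingchirech.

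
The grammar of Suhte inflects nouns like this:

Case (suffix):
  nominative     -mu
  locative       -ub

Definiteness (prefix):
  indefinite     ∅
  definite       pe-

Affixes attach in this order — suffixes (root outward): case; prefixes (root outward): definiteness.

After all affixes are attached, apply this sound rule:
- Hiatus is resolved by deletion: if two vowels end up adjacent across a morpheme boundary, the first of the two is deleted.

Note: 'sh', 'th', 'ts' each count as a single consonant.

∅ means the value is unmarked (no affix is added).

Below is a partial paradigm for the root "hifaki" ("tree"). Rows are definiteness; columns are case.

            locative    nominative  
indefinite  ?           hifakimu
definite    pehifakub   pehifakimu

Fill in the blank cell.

hifakub

Attach case locative -ub → hifakiub.
definiteness = indefinite: zero marking, form stays hifakiub.
Apply vowel deletion: hifakiub → hifakub.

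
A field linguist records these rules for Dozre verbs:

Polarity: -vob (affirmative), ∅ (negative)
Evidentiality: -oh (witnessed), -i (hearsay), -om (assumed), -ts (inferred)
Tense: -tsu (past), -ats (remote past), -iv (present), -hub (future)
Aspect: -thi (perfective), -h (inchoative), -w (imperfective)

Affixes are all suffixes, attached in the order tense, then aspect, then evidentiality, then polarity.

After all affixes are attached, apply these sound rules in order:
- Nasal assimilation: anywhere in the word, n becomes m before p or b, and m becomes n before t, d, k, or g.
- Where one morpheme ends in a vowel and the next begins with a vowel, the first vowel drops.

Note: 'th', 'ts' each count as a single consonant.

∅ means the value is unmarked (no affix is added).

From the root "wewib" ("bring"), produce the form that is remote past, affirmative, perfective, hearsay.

Attach tense remote past -ats → wewibats.
Attach aspect perfective -thi → wewibatsthi.
Attach evidentiality hearsay -i → wewibatsthii.
Attach polarity affirmative -vob → wewibatsthiivob.
Nasal assimilation: no change.
Apply vowel deletion: wewibatsthiivob → wewibatsthivob.

wewibatsthivob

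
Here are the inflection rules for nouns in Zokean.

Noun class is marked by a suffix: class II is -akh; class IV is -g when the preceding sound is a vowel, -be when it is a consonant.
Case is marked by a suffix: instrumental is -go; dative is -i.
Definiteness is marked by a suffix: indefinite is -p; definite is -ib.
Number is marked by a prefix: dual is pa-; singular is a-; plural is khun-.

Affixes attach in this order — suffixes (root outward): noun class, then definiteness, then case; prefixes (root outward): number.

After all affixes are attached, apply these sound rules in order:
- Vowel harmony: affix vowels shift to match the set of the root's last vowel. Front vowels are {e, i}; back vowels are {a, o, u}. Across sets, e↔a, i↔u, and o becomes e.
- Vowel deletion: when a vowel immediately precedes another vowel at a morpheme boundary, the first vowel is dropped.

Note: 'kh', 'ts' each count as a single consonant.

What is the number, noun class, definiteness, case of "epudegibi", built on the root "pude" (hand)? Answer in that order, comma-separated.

singular, class IV, definite, dative

Segment: a-pude-g-ib-i.
number: a- → singular.
noun class: -g/be → class IV.
definiteness: -ib → definite.
case: -i → dative.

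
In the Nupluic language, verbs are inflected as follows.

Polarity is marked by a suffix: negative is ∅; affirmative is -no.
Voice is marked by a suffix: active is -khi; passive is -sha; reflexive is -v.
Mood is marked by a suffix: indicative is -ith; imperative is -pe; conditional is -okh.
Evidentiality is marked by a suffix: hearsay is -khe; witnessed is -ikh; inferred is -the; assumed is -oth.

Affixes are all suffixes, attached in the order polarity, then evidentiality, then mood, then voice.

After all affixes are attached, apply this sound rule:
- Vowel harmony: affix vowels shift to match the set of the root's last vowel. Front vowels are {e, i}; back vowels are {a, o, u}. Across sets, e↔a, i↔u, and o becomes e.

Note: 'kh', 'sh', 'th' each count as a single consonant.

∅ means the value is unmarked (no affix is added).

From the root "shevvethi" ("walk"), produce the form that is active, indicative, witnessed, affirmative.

Attach polarity affirmative -no → shevvethino.
Attach evidentiality witnessed -ikh → shevvethinoikh.
Attach mood indicative -ith → shevvethinoikhith.
Attach voice active -khi → shevvethinoikhithkhi.
Apply vowel harmony: shevvethinoikhithkhi → shevvethineikhithkhi.

shevvethineikhithkhi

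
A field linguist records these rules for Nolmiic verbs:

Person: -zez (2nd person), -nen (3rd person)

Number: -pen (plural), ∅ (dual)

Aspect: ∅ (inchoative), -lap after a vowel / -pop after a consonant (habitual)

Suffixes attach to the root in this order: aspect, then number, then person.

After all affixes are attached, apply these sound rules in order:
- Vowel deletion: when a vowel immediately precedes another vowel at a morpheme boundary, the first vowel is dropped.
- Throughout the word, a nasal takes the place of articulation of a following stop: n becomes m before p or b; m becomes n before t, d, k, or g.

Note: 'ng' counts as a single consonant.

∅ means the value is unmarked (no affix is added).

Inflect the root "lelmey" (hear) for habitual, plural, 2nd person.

lelmeypoppenzez

Attach aspect habitual -pop (after consonant 'y') → lelmeypop.
Attach number plural -pen → lelmeypoppen.
Attach person 2nd person -zez → lelmeypoppenzez.
Vowel deletion: no change.
Nasal assimilation: no change.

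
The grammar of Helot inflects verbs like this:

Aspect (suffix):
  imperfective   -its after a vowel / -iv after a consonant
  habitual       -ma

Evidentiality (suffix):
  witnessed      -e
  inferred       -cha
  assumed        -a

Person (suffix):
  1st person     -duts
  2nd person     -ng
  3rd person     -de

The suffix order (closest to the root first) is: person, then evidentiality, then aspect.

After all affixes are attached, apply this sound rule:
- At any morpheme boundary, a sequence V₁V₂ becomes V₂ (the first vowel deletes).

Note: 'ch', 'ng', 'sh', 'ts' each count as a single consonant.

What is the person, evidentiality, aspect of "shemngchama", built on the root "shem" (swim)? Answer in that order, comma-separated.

Segment: shem-ng-cha-ma.
person: -ng → 2nd person.
evidentiality: -cha → inferred.
aspect: -ma → habitual.

2nd person, inferred, habitual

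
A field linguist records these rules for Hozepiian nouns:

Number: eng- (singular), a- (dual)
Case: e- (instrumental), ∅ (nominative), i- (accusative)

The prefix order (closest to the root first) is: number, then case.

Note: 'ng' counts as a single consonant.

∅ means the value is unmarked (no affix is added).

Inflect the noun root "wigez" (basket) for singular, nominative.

engwigez

Attach number singular eng- → engwigez.
case = nominative: zero marking, form stays engwigez.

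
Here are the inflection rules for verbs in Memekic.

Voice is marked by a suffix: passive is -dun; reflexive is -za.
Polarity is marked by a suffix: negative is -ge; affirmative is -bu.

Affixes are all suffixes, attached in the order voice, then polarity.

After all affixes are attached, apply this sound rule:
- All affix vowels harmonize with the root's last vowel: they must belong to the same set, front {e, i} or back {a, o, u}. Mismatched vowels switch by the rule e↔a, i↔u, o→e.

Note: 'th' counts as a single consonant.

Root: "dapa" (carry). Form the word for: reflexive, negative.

Attach voice reflexive -za → dapaza.
Attach polarity negative -ge → dapazage.
Apply vowel harmony: dapazage → dapazaga.

dapazaga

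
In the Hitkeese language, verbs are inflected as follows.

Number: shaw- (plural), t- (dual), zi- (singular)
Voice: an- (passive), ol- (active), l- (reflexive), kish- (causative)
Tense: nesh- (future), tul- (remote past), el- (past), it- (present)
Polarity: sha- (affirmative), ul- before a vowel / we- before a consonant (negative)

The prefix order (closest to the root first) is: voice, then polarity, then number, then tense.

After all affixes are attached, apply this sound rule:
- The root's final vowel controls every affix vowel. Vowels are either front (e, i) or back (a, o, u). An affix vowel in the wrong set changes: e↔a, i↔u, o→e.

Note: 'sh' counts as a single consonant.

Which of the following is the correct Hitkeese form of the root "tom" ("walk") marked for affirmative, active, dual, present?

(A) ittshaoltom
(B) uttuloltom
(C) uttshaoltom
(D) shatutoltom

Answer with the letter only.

C

Attach voice active ol- → oltom.
Attach polarity affirmative sha- → shaoltom.
Attach number dual t- → tshaoltom.
Attach tense present it- → ittshaoltom.
Apply vowel harmony: ittshaoltom → uttshaoltom.
So the correct form is uttshaoltom, option (C).
(D) shatutoltom is wrong: it has the affixes in the wrong order.
(A) ittshaoltom is wrong: it fails to apply the sound rule(s).
(B) uttuloltom is wrong: it uses negative instead of affirmative for polarity.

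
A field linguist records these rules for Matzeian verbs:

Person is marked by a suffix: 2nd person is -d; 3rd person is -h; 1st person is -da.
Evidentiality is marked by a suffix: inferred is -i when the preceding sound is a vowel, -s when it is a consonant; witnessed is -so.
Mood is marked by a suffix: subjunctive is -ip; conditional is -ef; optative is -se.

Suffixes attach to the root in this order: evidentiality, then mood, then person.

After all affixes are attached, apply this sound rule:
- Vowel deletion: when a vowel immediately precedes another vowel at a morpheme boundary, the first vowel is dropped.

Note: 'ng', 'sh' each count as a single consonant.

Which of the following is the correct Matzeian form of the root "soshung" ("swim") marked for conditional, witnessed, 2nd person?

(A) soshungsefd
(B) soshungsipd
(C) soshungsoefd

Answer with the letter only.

Attach evidentiality witnessed -so → soshungso.
Attach mood conditional -ef → soshungsoef.
Attach person 2nd person -d → soshungsoefd.
Apply vowel deletion: soshungsoefd → soshungsefd.
So the correct form is soshungsefd, option (A).
(B) soshungsipd is wrong: it uses subjunctive instead of conditional for mood.
(C) soshungsoefd is wrong: it fails to apply the sound rule(s).

A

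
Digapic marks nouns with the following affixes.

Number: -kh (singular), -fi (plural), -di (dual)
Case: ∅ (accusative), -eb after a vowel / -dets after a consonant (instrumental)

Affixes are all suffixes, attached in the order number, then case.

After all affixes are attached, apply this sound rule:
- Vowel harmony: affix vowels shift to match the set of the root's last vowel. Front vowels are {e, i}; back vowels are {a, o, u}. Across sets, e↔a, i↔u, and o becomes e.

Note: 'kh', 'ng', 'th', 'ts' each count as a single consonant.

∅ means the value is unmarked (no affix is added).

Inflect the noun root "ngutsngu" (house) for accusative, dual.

ngutsngudu

Attach number dual -di → ngutsngudi.
case = accusative: zero marking, form stays ngutsngudi.
Apply vowel harmony: ngutsngudi → ngutsngudu.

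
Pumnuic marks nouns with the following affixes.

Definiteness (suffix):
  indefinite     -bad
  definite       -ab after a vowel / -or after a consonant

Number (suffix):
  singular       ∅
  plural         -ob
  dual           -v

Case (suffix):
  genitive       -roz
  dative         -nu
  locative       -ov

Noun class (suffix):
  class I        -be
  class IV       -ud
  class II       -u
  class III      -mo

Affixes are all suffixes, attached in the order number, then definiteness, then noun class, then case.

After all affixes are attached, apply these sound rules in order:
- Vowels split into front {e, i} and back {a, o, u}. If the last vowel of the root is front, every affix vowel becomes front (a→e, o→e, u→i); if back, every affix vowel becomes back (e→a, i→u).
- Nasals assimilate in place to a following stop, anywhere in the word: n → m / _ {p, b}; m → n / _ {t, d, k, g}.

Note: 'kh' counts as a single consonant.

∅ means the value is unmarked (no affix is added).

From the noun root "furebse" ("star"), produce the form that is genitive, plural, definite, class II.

furebseeberirez

Attach number plural -ob → furebseob.
Attach definiteness definite -or (after consonant 'b') → furebseobor.
Attach noun class class II -u → furebseoboru.
Attach case genitive -roz → furebseoboruroz.
Apply vowel harmony: furebseoboruroz → furebseeberirez.
Nasal assimilation: no change.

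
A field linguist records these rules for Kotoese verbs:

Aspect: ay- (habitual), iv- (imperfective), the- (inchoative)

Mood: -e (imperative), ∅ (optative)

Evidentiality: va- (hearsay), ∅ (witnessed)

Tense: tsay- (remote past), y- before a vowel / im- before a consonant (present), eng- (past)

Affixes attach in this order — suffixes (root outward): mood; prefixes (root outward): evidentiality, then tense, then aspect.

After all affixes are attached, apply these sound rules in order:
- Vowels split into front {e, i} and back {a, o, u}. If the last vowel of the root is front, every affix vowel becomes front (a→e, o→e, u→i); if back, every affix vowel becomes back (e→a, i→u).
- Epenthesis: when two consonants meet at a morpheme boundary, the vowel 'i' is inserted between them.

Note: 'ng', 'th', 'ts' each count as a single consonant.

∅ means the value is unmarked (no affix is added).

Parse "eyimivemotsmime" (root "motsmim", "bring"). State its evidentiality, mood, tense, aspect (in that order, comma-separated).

Segment: ay-im-va-motsmim-e.
evidentiality: va- → hearsay.
mood: -e → imperative.
tense: y/im- → present.
aspect: ay- → habitual.

hearsay, imperative, present, habitual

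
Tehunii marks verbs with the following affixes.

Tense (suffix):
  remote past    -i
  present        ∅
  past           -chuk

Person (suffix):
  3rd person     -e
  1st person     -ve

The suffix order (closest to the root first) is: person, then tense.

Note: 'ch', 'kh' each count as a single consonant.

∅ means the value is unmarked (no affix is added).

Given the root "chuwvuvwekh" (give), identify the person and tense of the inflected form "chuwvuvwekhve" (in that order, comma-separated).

1st person, present

Segment: chuwvuvwekh-ve.
person: -ve → 1st person.
tense: ∅ → present.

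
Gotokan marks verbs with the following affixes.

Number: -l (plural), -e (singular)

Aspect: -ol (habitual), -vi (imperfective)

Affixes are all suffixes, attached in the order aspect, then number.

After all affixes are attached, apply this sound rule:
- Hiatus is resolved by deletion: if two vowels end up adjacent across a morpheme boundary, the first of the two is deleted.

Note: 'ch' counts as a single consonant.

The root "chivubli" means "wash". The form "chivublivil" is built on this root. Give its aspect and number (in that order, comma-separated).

imperfective, plural

Segment: chivubli-vi-l.
aspect: -vi → imperfective.
number: -l → plural.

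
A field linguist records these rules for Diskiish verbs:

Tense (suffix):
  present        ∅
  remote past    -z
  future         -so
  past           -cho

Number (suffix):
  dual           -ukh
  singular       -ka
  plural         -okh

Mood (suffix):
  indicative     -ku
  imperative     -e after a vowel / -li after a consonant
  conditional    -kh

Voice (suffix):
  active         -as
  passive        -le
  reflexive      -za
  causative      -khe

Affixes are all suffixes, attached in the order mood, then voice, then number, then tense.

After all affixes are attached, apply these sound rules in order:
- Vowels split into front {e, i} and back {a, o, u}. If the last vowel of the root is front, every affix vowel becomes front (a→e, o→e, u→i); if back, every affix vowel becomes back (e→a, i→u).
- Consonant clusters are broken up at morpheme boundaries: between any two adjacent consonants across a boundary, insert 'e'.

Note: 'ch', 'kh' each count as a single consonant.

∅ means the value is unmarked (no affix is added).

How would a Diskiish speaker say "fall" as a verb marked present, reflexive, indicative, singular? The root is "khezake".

khezakekizeke

Attach mood indicative -ku → khezakeku.
Attach voice reflexive -za → khezakekuza.
Attach number singular -ka → khezakekuzaka.
tense = present: zero marking, form stays khezakekuzaka.
Apply vowel harmony: khezakekuzaka → khezakekizeke.
Epenthesis: no change.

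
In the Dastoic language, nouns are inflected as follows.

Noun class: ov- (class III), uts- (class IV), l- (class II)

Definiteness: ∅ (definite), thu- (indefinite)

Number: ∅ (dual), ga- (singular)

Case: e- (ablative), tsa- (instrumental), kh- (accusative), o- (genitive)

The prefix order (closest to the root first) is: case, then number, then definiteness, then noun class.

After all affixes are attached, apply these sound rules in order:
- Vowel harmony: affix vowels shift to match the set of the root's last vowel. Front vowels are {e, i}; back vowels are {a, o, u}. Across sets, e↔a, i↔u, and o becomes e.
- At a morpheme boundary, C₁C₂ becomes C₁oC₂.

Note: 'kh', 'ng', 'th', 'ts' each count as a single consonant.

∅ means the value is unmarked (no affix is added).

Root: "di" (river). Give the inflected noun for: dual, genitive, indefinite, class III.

Attach case genitive o- → odi.
number = dual: zero marking, form stays odi.
Attach definiteness indefinite thu- → thuodi.
Attach noun class class III ov- → ovthuodi.
Apply vowel harmony: ovthuodi → evthiedi.
Apply epenthesis: evthiedi → evothiedi.

evothiedi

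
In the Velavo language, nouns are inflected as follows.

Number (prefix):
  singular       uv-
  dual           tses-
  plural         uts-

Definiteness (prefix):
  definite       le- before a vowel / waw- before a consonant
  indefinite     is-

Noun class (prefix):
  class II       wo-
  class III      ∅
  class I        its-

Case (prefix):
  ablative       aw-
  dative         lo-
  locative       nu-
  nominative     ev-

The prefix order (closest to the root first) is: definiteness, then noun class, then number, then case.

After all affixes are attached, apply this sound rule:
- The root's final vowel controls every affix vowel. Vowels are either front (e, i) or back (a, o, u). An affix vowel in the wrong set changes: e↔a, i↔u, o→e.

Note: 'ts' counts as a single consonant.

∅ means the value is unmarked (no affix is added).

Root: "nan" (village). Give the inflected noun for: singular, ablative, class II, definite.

awuvwowawnan

Attach definiteness definite waw- (before consonant 'n') → wawnan.
Attach noun class class II wo- → wowawnan.
Attach number singular uv- → uvwowawnan.
Attach case ablative aw- → awuvwowawnan.
Vowel harmony: no change.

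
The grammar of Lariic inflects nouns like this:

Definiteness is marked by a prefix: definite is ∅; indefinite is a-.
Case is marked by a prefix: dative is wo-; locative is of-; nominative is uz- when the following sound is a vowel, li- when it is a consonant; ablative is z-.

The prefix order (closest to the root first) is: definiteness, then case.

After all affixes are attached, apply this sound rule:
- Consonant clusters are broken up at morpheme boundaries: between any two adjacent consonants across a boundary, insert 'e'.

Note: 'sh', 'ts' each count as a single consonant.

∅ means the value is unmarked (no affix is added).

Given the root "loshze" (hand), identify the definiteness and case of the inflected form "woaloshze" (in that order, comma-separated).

indefinite, dative

Segment: wo-a-loshze.
definiteness: a- → indefinite.
case: wo- → dative.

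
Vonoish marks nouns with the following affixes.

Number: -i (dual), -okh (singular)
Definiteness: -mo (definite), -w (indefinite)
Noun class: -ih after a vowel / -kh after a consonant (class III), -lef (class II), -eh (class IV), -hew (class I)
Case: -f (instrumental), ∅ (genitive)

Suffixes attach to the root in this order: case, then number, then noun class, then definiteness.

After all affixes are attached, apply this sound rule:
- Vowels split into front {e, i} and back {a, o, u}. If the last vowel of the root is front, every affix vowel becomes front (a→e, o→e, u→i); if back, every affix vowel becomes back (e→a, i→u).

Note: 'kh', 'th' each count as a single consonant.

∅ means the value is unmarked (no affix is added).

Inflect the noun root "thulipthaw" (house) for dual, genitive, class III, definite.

case = genitive: zero marking, form stays thulipthaw.
Attach number dual -i → thulipthawi.
Attach noun class class III -ih (after vowel 'i') → thulipthawiih.
Attach definiteness definite -mo → thulipthawiihmo.
Apply vowel harmony: thulipthawiihmo → thulipthawuuhmo.

thulipthawuuhmo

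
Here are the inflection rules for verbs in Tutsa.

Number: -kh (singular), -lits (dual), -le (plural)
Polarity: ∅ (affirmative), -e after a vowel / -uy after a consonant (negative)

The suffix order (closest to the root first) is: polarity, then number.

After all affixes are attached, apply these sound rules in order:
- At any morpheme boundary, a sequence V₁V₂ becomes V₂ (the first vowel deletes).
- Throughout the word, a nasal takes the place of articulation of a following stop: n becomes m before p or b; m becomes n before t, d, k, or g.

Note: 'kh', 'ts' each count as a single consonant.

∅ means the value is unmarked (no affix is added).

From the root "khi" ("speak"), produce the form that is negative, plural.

Attach polarity negative -e (after vowel 'i') → khie.
Attach number plural -le → khiele.
Apply vowel deletion: khiele → khele.
Nasal assimilation: no change.

khele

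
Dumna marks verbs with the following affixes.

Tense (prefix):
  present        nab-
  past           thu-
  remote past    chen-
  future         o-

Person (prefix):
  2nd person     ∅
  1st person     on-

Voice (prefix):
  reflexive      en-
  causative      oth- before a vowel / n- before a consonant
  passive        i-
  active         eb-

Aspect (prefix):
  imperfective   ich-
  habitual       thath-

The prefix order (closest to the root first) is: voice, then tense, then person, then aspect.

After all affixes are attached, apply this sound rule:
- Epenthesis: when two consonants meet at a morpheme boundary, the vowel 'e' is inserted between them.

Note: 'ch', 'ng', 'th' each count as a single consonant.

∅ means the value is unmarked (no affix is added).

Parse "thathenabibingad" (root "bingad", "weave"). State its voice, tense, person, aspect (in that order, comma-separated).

passive, present, 2nd person, habitual

Segment: thath-nab-i-bingad.
voice: i- → passive.
tense: nab- → present.
person: ∅ → 2nd person.
aspect: thath- → habitual.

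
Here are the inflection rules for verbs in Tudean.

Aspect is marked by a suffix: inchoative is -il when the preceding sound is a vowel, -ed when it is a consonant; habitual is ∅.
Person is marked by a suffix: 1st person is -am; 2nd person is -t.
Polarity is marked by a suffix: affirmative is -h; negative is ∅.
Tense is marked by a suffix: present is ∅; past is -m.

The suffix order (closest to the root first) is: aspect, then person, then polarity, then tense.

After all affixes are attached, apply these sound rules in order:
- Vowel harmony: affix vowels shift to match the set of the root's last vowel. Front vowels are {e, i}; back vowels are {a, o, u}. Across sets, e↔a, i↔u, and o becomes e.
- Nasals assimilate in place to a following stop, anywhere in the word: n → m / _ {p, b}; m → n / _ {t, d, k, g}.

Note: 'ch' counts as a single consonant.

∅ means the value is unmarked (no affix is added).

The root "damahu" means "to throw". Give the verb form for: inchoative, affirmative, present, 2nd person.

Attach aspect inchoative -il (after vowel 'u') → damahuil.
Attach person 2nd person -t → damahuilt.
Attach polarity affirmative -h → damahuilth.
tense = present: zero marking, form stays damahuilth.
Apply vowel harmony: damahuilth → damahuulth.
Nasal assimilation: no change.

damahuulth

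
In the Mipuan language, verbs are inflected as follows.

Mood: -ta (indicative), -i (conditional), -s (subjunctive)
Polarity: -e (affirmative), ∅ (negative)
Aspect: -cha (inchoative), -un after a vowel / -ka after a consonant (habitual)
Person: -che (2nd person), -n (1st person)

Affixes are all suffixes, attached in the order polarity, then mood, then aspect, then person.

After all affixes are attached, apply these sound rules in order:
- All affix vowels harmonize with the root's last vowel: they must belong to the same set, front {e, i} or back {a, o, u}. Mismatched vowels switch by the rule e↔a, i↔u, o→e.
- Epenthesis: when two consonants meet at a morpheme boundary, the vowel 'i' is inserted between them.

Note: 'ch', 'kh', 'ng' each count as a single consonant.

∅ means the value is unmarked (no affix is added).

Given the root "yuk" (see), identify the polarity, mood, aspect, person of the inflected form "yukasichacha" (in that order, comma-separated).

affirmative, subjunctive, inchoative, 2nd person

Segment: yuk-e-s-cha-che.
polarity: -e → affirmative.
mood: -s → subjunctive.
aspect: -cha → inchoative.
person: -che → 2nd person.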